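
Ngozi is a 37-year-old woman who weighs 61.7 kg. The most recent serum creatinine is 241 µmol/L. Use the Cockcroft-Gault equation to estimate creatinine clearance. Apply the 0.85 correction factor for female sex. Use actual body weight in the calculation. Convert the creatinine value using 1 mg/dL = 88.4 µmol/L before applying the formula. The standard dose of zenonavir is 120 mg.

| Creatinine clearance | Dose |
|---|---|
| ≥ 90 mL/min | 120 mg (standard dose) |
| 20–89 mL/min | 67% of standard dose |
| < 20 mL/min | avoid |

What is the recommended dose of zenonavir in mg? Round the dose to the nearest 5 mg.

SCr = 241 / 88.4 = 2.726 mg/dL
CrCl = (140 − 37) × 61.7 / (72 × 2.726) × 0.85 = 6355.1 / 196.27 × 0.85 ≈ 27.5 mL/min
CrCl ≈ 28 mL/min → bracket 20–89 mL/min.
67% of 120 mg = 80.4 mg → 80 mg

80 mg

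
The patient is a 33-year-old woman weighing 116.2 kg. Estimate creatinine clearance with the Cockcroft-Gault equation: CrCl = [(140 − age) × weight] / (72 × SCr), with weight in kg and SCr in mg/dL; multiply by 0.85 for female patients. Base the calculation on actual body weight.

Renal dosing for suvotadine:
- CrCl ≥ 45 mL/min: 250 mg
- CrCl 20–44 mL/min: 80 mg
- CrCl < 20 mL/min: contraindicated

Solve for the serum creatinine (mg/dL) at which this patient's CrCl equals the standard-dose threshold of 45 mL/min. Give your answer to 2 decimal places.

Standard dose requires CrCl ≥ 45 mL/min.
Set (140 − 33) × 116.2 × 0.85 / (72 × SCr) = 45
SCr = (140 − 33) × 116.2 × 0.85 / (72 × 45) = 3.262 mg/dL

3.26 mg/dL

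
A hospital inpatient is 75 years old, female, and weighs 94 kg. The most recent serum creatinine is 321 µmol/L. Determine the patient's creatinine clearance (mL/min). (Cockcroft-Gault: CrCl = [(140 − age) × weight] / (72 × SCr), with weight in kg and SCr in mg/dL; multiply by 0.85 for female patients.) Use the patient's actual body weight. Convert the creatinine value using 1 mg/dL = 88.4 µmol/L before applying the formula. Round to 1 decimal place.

19.9 mL/min

SCr = 321 / 88.4 = 3.631 mg/dL
CrCl = (140 − 75) × 94 / (72 × 3.631) × 0.85 = 6110.0 / 261.43 × 0.85 ≈ 19.9 mL/min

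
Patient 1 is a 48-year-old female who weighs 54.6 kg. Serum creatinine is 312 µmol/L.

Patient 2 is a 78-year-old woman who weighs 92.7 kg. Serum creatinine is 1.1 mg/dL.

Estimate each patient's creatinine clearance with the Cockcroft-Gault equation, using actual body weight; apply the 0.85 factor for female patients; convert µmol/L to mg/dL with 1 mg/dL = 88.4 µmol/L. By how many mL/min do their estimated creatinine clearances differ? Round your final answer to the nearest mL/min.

Patient 1: SCr = 312 / 88.4 = 3.529 mg/dL
Patient 1: CrCl = (140 − 48) × 54.6 / (72 × 3.529) × 0.85 = 5023.2 / 254.09 × 0.85 ≈ 16.8 mL/min
Patient 2: CrCl = (140 − 78) × 92.7 / (72 × 1.1) × 0.85 = 5747.4 / 79.20 × 0.85 ≈ 61.7 mL/min
|16.8 − 61.7| = 44.9 mL/min

45 mL/min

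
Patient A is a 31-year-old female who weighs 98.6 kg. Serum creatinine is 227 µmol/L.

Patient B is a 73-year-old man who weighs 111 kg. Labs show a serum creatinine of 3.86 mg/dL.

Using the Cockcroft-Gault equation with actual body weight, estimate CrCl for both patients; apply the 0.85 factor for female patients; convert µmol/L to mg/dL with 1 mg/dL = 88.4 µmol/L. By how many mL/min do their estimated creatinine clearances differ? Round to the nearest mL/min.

23 mL/min

Patient A: SCr = 227 / 88.4 = 2.568 mg/dL
Patient A: CrCl = (140 − 31) × 98.6 / (72 × 2.568) × 0.85 = 10747.4 / 184.90 × 0.85 ≈ 49.4 mL/min
Patient B: CrCl = (140 − 73) × 111 / (72 × 3.86) = 7437.0 / 277.92 ≈ 26.8 mL/min
|49.4 − 26.8| = 22.6 mL/min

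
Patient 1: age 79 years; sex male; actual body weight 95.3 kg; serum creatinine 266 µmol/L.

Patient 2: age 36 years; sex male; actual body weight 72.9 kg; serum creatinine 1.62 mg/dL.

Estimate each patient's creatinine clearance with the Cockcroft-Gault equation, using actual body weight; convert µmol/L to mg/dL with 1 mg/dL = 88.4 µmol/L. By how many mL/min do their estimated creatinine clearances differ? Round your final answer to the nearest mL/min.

38 mL/min

Patient 1: SCr = 266 / 88.4 = 3.009 mg/dL
Patient 1: CrCl = (140 − 79) × 95.3 / (72 × 3.009) = 5813.3 / 216.65 ≈ 26.8 mL/min
Patient 2: CrCl = (140 − 36) × 72.9 / (72 × 1.62) = 7581.6 / 116.64 ≈ 65.0 mL/min
|26.8 − 65.0| = 38.2 mL/min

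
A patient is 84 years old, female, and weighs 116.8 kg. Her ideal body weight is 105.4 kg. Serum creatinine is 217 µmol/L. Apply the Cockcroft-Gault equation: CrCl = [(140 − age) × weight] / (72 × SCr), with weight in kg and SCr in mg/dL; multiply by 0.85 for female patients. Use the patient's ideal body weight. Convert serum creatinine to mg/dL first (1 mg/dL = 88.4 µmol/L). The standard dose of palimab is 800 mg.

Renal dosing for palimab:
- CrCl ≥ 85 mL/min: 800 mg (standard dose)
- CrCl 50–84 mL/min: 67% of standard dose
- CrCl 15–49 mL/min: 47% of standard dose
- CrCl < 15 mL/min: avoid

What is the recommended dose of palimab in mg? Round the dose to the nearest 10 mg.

380 mg

SCr = 217 / 88.4 = 2.455 mg/dL
CrCl = (140 − 84) × 105.4 / (72 × 2.455) × 0.85 = 5902.4 / 176.76 × 0.85 ≈ 28.4 mL/min
CrCl ≈ 28 mL/min → bracket 15–49 mL/min.
47% of 800 mg = 376 mg → 380 mg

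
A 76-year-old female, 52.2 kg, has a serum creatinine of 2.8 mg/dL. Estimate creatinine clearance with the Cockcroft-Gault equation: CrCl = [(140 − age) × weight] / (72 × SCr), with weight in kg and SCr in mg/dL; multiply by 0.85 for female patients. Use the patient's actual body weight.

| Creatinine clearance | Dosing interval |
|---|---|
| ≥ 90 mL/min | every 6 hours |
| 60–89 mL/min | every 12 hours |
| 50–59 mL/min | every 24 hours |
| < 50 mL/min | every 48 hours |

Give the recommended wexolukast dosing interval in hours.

CrCl = (140 − 76) × 52.2 / (72 × 2.8) × 0.85 = 3340.8 / 201.60 × 0.85 ≈ 14.1 mL/min
CrCl ≈ 14 mL/min → bracket < 50 mL/min → every 48 hours.

every 48 hours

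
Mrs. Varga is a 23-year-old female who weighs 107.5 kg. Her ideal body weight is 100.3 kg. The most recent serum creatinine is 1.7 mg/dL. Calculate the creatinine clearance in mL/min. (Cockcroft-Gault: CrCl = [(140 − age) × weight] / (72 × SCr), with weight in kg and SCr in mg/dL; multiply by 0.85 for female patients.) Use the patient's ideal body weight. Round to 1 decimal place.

81.5 mL/min

CrCl = (140 − 23) × 100.3 / (72 × 1.7) × 0.85 = 11735.1 / 122.40 × 0.85 ≈ 81.5 mL/min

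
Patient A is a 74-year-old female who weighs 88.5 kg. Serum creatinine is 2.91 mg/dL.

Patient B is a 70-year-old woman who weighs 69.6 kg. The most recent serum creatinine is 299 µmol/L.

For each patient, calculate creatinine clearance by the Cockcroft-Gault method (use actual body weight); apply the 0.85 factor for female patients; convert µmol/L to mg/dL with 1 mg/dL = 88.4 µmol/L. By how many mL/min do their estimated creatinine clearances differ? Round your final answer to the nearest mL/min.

Patient A: CrCl = (140 − 74) × 88.5 / (72 × 2.91) × 0.85 = 5841.0 / 209.52 × 0.85 ≈ 23.7 mL/min
Patient B: SCr = 299 / 88.4 = 3.382 mg/dL
Patient B: CrCl = (140 − 70) × 69.6 / (72 × 3.382) × 0.85 = 4872.0 / 243.50 × 0.85 ≈ 17.0 mL/min
|23.7 − 17.0| = 6.7 mL/min

7 mL/min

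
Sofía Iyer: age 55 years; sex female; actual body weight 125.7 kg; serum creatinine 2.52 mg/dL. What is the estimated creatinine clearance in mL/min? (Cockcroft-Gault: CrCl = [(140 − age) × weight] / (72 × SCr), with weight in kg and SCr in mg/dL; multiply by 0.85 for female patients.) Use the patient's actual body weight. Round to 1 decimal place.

50.1 mL/min

CrCl = (140 − 55) × 125.7 / (72 × 2.52) × 0.85 = 10684.5 / 181.44 × 0.85 ≈ 50.1 mL/min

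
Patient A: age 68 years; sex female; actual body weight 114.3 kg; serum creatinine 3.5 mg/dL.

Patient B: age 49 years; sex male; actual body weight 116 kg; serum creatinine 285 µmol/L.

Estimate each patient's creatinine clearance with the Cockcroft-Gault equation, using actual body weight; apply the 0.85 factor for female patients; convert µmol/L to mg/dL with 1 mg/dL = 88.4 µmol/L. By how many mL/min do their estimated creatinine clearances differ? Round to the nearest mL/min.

18 mL/min

Patient A: CrCl = (140 − 68) × 114.3 / (72 × 3.5) × 0.85 = 8229.6 / 252.00 × 0.85 ≈ 27.8 mL/min
Patient B: SCr = 285 / 88.4 = 3.224 mg/dL
Patient B: CrCl = (140 − 49) × 116 / (72 × 3.224) = 10556.0 / 232.13 ≈ 45.5 mL/min
|27.8 − 45.5| = 17.7 mL/min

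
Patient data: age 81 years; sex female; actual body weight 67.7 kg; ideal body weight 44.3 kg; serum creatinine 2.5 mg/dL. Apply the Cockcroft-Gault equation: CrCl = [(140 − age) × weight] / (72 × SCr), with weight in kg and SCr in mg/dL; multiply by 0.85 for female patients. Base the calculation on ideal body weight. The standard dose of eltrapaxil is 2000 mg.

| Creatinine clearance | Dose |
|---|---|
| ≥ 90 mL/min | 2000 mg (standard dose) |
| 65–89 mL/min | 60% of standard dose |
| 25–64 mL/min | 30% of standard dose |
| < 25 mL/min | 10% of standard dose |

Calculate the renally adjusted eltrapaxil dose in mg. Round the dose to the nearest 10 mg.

CrCl = (140 − 81) × 44.3 / (72 × 2.5) × 0.85 = 2613.7 / 180.00 × 0.85 ≈ 12.3 mL/min
CrCl ≈ 12 mL/min → bracket < 25 mL/min.
10% of 2000 mg = 200 mg

200 mg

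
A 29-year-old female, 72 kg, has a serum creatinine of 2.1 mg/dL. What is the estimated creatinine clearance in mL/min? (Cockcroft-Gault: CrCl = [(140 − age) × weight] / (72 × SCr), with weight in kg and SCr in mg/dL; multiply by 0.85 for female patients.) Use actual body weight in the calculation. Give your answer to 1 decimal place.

44.9 mL/min

CrCl = (140 − 29) × 72 / (72 × 2.1) × 0.85 = 7992.0 / 151.20 × 0.85 ≈ 44.9 mL/min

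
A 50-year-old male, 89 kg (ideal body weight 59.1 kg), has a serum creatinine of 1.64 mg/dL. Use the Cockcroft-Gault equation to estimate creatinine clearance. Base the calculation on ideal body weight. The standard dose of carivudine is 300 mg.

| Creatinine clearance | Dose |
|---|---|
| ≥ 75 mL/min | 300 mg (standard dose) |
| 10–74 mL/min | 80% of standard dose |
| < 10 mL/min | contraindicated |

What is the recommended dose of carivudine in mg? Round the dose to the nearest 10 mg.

CrCl = (140 − 50) × 59.1 / (72 × 1.64) = 5319.0 / 118.08 ≈ 45.0 mL/min
CrCl ≈ 45 mL/min → bracket 10–74 mL/min.
80% of 300 mg = 240 mg

240 mg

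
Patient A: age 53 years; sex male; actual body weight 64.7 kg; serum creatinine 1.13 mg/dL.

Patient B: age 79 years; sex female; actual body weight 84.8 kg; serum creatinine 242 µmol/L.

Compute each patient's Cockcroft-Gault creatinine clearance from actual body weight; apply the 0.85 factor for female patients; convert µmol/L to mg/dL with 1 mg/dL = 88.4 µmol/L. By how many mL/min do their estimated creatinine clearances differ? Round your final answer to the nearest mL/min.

47 mL/min

Patient A: CrCl = (140 − 53) × 64.7 / (72 × 1.13) = 5628.9 / 81.36 ≈ 69.2 mL/min
Patient B: SCr = 242 / 88.4 = 2.738 mg/dL
Patient B: CrCl = (140 − 79) × 84.8 / (72 × 2.738) × 0.85 = 5172.8 / 197.14 × 0.85 ≈ 22.3 mL/min
|69.2 − 22.3| = 46.9 mL/min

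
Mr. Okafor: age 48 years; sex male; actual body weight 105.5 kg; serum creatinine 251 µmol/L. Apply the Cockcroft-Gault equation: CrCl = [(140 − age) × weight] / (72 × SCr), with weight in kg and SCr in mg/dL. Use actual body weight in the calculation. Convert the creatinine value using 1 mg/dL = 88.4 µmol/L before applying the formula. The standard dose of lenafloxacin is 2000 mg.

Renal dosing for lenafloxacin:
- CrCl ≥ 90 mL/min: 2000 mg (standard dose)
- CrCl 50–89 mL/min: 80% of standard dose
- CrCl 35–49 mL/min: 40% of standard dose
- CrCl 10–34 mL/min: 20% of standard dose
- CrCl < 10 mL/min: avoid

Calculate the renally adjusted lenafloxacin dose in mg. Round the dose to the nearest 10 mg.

SCr = 251 / 88.4 = 2.839 mg/dL
CrCl = (140 − 48) × 105.5 / (72 × 2.839) = 9706.0 / 204.41 ≈ 47.5 mL/min
CrCl ≈ 47 mL/min → bracket 35–49 mL/min.
40% of 2000 mg = 800 mg

800 mg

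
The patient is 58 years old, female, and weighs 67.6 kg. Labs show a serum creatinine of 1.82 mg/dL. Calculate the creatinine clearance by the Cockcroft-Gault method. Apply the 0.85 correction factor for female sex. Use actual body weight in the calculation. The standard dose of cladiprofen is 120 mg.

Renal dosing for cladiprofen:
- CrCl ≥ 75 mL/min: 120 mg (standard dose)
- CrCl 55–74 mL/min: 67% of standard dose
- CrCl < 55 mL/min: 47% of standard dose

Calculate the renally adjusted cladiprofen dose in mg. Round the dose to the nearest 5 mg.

55 mg

CrCl = (140 − 58) × 67.6 / (72 × 1.82) × 0.85 = 5543.2 / 131.04 × 0.85 ≈ 36.0 mL/min
CrCl ≈ 36 mL/min → bracket < 55 mL/min.
47% of 120 mg = 56.4 mg → 55 mg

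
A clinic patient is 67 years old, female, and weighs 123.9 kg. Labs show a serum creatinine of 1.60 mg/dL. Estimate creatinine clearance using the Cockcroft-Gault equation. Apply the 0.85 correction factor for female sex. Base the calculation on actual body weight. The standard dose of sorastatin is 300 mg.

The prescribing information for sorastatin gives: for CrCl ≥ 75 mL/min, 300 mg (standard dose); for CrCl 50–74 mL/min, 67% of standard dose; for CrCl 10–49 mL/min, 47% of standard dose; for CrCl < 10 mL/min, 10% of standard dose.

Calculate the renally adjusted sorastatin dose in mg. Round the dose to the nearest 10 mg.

200 mg

CrCl = (140 − 67) × 123.9 / (72 × 1.6) × 0.85 = 9044.7 / 115.20 × 0.85 ≈ 66.7 mL/min
CrCl ≈ 67 mL/min → bracket 50–74 mL/min.
67% of 300 mg = 201 mg → 200 mg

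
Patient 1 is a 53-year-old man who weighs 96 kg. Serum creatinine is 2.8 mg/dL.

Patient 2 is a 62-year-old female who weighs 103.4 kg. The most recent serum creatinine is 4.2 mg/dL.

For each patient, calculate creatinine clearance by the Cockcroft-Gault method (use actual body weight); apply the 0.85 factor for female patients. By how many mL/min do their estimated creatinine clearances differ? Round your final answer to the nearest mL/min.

19 mL/min

Patient 1: CrCl = (140 − 53) × 96 / (72 × 2.8) = 8352.0 / 201.60 ≈ 41.4 mL/min
Patient 2: CrCl = (140 − 62) × 103.4 / (72 × 4.2) × 0.85 = 8065.2 / 302.40 × 0.85 ≈ 22.7 mL/min
|41.4 − 22.7| = 18.7 mL/min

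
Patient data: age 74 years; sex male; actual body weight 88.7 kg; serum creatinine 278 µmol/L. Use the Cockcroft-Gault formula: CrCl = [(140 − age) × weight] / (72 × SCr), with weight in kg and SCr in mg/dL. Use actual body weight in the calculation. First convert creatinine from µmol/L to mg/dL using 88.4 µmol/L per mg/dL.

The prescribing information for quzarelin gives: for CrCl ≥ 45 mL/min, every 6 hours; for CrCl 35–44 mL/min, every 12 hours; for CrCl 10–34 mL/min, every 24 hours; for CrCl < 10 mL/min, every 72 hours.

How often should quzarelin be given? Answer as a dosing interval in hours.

SCr = 278 / 88.4 = 3.145 mg/dL
CrCl = (140 − 74) × 88.7 / (72 × 3.145) = 5854.2 / 226.44 ≈ 25.9 mL/min
CrCl ≈ 26 mL/min → bracket 10–34 mL/min → every 24 hours.

every 24 hours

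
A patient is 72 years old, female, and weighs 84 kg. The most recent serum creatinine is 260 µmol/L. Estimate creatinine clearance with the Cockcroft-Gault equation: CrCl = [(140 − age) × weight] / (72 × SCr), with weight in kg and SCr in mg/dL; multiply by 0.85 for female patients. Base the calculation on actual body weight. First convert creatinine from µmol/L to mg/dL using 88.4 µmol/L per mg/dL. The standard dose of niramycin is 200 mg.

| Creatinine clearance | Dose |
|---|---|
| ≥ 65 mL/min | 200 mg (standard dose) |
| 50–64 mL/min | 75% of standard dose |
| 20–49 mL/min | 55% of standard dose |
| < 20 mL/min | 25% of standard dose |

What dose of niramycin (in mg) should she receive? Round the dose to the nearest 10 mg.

SCr = 260 / 88.4 = 2.941 mg/dL
CrCl = (140 − 72) × 84 / (72 × 2.941) × 0.85 = 5712.0 / 211.75 × 0.85 ≈ 22.9 mL/min
CrCl ≈ 23 mL/min → bracket 20–49 mL/min.
55% of 200 mg = 110 mg

110 mg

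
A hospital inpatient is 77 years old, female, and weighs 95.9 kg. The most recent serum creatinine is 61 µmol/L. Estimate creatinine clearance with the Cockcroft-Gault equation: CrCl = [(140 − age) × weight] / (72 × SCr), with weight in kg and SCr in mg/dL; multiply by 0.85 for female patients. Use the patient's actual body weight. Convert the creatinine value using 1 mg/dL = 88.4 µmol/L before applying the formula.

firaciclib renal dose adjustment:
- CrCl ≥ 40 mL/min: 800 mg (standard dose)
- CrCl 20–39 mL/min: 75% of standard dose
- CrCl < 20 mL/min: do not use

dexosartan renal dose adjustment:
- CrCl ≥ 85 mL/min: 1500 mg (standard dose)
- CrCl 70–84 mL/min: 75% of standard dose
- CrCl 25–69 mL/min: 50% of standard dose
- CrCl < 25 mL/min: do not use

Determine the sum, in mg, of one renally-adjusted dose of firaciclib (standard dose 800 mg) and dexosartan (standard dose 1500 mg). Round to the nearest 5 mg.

2300 mg

SCr = 61 / 88.4 = 0.69 mg/dL
CrCl = (140 − 77) × 95.9 / (72 × 0.69) × 0.85 = 6041.7 / 49.68 × 0.85 ≈ 103.4 mL/min
CrCl ≈ 103 mL/min.
firaciclib: ≥ 40 mL/min → 100% of 800 mg = 800 mg.
dexosartan: ≥ 85 mL/min → 100% of 1500 mg = 1500 mg.
Total = 800 + 1500 = 2300 mg.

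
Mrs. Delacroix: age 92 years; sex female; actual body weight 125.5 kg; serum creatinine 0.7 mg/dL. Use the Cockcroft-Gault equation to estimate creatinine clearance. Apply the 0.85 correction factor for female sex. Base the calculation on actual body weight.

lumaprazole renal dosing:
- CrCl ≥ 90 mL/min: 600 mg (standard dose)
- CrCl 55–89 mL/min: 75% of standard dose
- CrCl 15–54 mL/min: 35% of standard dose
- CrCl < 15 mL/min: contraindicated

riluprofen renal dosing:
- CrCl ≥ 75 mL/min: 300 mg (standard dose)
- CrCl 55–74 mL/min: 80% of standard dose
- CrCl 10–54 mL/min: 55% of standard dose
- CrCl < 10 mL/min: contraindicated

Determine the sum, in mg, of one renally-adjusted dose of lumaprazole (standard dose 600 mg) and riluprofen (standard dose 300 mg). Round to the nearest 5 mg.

CrCl = (140 − 92) × 125.5 / (72 × 0.7) × 0.85 = 6024.0 / 50.40 × 0.85 ≈ 101.6 mL/min
CrCl ≈ 102 mL/min.
lumaprazole: ≥ 90 mL/min → 100% of 600 mg = 600 mg.
riluprofen: ≥ 75 mL/min → 100% of 300 mg = 300 mg.
Total = 600 + 300 = 900 mg.

900 mg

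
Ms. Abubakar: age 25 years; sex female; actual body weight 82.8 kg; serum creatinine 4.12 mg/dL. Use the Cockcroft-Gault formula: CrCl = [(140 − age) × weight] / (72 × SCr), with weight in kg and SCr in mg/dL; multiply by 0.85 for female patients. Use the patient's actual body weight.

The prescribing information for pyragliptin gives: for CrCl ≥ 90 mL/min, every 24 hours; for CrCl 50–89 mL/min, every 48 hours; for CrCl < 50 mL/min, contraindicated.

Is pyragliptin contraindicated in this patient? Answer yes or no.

CrCl = (140 − 25) × 82.8 / (72 × 4.12) × 0.85 = 9522.0 / 296.64 × 0.85 ≈ 27.3 mL/min
CrCl ≈ 27 mL/min, which is < 50 mL/min.

yes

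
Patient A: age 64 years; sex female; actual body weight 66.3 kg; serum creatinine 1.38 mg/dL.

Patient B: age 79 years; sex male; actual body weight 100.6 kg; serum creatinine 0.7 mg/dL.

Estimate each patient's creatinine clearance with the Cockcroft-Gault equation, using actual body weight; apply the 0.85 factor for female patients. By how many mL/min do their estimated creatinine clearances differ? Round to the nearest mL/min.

79 mL/min

Patient A: CrCl = (140 − 64) × 66.3 / (72 × 1.38) × 0.85 = 5038.8 / 99.36 × 0.85 ≈ 43.1 mL/min
Patient B: CrCl = (140 − 79) × 100.6 / (72 × 0.7) = 6136.6 / 50.40 ≈ 121.8 mL/min
|43.1 − 121.8| = 78.7 mL/min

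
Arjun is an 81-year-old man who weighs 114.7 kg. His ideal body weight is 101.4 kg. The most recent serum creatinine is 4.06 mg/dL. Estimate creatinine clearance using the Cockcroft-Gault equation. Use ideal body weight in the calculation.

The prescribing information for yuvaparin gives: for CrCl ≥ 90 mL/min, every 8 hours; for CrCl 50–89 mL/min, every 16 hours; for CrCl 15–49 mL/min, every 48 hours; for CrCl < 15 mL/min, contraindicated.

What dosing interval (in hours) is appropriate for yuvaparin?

every 48 hours

CrCl = (140 − 81) × 101.4 / (72 × 4.06) = 5982.6 / 292.32 ≈ 20.5 mL/min
CrCl ≈ 20 mL/min → bracket 15–49 mL/min → every 48 hours.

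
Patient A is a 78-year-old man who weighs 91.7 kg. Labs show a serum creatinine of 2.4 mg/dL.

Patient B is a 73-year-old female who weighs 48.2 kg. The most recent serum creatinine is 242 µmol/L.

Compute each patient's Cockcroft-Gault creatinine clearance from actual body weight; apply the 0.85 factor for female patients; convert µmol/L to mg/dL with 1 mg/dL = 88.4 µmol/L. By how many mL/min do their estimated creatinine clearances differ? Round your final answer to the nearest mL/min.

Patient A: CrCl = (140 − 78) × 91.7 / (72 × 2.4) = 5685.4 / 172.80 ≈ 32.9 mL/min
Patient B: SCr = 242 / 88.4 = 2.738 mg/dL
Patient B: CrCl = (140 − 73) × 48.2 / (72 × 2.738) × 0.85 = 3229.4 / 197.14 × 0.85 ≈ 13.9 mL/min
|32.9 − 13.9| = 19.0 mL/min

19 mL/min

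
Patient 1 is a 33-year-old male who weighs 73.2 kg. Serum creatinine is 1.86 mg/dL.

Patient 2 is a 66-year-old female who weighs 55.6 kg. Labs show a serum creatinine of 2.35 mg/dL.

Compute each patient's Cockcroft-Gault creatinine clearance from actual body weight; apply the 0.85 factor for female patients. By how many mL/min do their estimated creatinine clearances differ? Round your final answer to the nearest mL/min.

38 mL/min

Patient 1: CrCl = (140 − 33) × 73.2 / (72 × 1.86) = 7832.4 / 133.92 ≈ 58.5 mL/min
Patient 2: CrCl = (140 − 66) × 55.6 / (72 × 2.35) × 0.85 = 4114.4 / 169.20 × 0.85 ≈ 20.7 mL/min
|58.5 − 20.7| = 37.8 mL/min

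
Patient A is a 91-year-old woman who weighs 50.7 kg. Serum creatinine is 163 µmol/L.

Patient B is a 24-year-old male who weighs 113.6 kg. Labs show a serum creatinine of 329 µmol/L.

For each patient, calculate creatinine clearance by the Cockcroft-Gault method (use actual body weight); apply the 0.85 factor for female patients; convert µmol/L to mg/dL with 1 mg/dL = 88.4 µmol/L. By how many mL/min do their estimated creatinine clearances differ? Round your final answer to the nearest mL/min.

Patient A: SCr = 163 / 88.4 = 1.844 mg/dL
Patient A: CrCl = (140 − 91) × 50.7 / (72 × 1.844) × 0.85 = 2484.3 / 132.77 × 0.85 ≈ 15.9 mL/min
Patient B: SCr = 329 / 88.4 = 3.722 mg/dL
Patient B: CrCl = (140 − 24) × 113.6 / (72 × 3.722) = 13177.6 / 267.98 ≈ 49.2 mL/min
|15.9 − 49.2| = 33.3 mL/min

33 mL/min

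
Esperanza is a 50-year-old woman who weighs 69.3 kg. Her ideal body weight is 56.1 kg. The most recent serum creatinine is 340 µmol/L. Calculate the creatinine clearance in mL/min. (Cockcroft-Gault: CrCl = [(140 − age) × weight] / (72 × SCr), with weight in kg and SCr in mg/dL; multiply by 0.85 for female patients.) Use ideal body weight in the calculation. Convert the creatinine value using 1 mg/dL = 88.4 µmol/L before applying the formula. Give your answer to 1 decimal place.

SCr = 340 / 88.4 = 3.846 mg/dL
CrCl = (140 − 50) × 56.1 / (72 × 3.846) × 0.85 = 5049.0 / 276.91 × 0.85 ≈ 15.5 mL/min

15.5 mL/min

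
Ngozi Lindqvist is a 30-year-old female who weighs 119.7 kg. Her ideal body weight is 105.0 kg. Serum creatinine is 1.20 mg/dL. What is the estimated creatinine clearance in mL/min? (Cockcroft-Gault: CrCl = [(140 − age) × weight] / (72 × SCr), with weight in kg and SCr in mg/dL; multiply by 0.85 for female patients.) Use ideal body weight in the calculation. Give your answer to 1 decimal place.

113.6 mL/min

CrCl = (140 − 30) × 105 / (72 × 1.2) × 0.85 = 11550.0 / 86.40 × 0.85 ≈ 113.6 mL/min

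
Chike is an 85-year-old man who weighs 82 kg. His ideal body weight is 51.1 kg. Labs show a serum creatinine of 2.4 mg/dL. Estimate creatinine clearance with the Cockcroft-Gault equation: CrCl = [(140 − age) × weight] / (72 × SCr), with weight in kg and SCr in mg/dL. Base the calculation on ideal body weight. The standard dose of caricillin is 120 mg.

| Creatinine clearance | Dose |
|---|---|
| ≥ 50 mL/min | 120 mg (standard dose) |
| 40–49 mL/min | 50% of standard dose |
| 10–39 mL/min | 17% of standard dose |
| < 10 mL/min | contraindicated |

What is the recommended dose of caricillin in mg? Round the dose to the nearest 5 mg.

CrCl = (140 − 85) × 51.1 / (72 × 2.4) = 2810.5 / 172.80 ≈ 16.3 mL/min
CrCl ≈ 16 mL/min → bracket 10–39 mL/min.
17% of 120 mg = 20.4 mg → 20 mg

20 mg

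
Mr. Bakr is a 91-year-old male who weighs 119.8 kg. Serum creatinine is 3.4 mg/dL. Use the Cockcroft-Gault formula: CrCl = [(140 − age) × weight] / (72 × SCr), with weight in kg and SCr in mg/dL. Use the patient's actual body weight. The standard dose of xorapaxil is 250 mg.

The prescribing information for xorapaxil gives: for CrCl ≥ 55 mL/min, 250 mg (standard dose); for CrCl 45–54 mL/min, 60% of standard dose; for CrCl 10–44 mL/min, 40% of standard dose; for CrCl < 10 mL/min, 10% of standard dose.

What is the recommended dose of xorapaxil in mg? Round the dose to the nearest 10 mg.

100 mg

CrCl = (140 − 91) × 119.8 / (72 × 3.4) = 5870.2 / 244.80 ≈ 24.0 mL/min
CrCl ≈ 24 mL/min → bracket 10–44 mL/min.
40% of 250 mg = 100 mg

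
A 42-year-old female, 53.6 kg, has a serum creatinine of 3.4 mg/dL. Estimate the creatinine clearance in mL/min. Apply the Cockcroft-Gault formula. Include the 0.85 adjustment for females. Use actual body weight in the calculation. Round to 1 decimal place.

18.2 mL/min

CrCl = (140 − 42) × 53.6 / (72 × 3.4) × 0.85 = 5252.8 / 244.80 × 0.85 ≈ 18.2 mL/min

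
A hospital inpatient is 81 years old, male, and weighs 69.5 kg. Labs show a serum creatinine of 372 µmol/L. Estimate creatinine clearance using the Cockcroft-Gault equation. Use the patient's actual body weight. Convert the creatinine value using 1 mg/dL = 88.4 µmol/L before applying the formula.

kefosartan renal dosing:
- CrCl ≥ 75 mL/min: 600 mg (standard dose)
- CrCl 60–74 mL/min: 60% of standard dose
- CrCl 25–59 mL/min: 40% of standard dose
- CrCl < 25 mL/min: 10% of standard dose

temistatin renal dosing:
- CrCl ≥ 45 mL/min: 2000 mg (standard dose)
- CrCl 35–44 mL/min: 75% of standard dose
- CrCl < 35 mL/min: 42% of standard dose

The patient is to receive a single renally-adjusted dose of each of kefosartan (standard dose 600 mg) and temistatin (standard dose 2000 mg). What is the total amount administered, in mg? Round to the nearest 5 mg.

SCr = 372 / 88.4 = 4.208 mg/dL
CrCl = (140 − 81) × 69.5 / (72 × 4.208) = 4100.5 / 302.98 ≈ 13.5 mL/min
CrCl ≈ 14 mL/min.
kefosartan: < 25 mL/min → 10% of 600 mg = 60 mg.
temistatin: < 35 mL/min → 42% of 2000 mg = 840 mg.
Total = 60 + 840 = 900 mg.

900 mg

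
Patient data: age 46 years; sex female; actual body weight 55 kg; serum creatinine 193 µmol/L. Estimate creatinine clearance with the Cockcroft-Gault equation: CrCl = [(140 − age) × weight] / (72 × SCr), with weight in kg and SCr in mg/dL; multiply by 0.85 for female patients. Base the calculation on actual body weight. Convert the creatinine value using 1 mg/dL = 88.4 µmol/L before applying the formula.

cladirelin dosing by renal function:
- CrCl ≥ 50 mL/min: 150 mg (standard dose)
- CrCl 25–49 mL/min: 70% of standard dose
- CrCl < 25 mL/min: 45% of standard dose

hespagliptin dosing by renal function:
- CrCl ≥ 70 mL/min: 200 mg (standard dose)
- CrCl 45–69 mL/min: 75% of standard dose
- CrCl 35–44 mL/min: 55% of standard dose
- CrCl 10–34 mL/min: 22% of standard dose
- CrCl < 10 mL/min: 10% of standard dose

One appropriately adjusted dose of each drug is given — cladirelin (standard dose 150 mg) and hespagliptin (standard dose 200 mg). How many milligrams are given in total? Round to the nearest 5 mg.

SCr = 193 / 88.4 = 2.183 mg/dL
CrCl = (140 − 46) × 55 / (72 × 2.183) × 0.85 = 5170.0 / 157.18 × 0.85 ≈ 28.0 mL/min
CrCl ≈ 28 mL/min.
cladirelin: 25–49 mL/min → 70% of 150 mg = 105 mg.
hespagliptin: 10–34 mL/min → 22% of 200 mg = 44 mg.
Total = 105 + 44 = 149 mg.

150 mg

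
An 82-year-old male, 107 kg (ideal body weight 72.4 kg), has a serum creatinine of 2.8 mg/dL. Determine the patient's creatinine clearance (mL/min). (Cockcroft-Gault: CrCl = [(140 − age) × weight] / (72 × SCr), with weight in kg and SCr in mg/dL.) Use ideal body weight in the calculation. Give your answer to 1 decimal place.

20.8 mL/min

CrCl = (140 − 82) × 72.4 / (72 × 2.8) = 4199.2 / 201.60 ≈ 20.8 mL/min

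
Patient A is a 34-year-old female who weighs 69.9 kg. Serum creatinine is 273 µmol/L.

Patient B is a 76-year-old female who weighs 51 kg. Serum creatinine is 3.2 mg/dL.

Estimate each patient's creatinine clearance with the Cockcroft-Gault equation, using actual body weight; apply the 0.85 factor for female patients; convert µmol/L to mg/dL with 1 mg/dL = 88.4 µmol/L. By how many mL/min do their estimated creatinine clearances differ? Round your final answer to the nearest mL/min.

Patient A: SCr = 273 / 88.4 = 3.088 mg/dL
Patient A: CrCl = (140 − 34) × 69.9 / (72 × 3.088) × 0.85 = 7409.4 / 222.34 × 0.85 ≈ 28.3 mL/min
Patient B: CrCl = (140 − 76) × 51 / (72 × 3.2) × 0.85 = 3264.0 / 230.40 × 0.85 ≈ 12.0 mL/min
|28.3 − 12.0| = 16.3 mL/min

16 mL/min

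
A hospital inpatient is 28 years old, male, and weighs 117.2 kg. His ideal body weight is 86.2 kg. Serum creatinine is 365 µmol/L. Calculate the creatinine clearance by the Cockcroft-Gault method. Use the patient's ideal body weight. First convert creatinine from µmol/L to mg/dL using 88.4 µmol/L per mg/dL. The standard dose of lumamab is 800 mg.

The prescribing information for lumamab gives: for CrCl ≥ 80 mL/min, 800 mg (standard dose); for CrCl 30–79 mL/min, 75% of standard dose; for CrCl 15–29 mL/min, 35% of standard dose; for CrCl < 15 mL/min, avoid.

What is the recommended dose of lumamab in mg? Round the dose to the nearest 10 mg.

SCr = 365 / 88.4 = 4.129 mg/dL
CrCl = (140 − 28) × 86.2 / (72 × 4.129) = 9654.4 / 297.29 ≈ 32.5 mL/min
CrCl ≈ 32 mL/min → bracket 30–79 mL/min.
75% of 800 mg = 600 mg

600 mg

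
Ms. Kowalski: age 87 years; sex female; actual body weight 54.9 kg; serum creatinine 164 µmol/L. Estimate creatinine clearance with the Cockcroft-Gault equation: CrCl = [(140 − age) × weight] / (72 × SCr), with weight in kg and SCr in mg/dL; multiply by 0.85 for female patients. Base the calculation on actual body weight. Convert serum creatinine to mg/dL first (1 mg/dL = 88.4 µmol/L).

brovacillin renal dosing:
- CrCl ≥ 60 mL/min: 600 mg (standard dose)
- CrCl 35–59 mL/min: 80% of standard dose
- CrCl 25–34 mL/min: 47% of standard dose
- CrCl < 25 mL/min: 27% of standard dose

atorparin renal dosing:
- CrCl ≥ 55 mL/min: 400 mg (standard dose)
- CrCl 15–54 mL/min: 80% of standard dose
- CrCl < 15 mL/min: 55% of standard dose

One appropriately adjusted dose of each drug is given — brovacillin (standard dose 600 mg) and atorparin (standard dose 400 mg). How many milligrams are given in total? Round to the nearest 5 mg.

480 mg

SCr = 164 / 88.4 = 1.855 mg/dL
CrCl = (140 − 87) × 54.9 / (72 × 1.855) × 0.85 = 2909.7 / 133.56 × 0.85 ≈ 18.5 mL/min
CrCl ≈ 19 mL/min.
brovacillin: < 25 mL/min → 27% of 600 mg = 162 mg.
atorparin: 15–54 mL/min → 80% of 400 mg = 320 mg.
Total = 162 + 320 = 482 mg.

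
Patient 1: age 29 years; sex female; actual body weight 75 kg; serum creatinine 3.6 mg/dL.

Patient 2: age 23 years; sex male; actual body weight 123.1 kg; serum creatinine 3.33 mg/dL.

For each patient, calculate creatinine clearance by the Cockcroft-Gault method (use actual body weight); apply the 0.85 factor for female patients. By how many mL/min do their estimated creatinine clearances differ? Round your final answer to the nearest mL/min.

33 mL/min

Patient 1: CrCl = (140 − 29) × 75 / (72 × 3.6) × 0.85 = 8325.0 / 259.20 × 0.85 ≈ 27.3 mL/min
Patient 2: CrCl = (140 − 23) × 123.1 / (72 × 3.33) = 14402.7 / 239.76 ≈ 60.1 mL/min
|27.3 − 60.1| = 32.8 mL/min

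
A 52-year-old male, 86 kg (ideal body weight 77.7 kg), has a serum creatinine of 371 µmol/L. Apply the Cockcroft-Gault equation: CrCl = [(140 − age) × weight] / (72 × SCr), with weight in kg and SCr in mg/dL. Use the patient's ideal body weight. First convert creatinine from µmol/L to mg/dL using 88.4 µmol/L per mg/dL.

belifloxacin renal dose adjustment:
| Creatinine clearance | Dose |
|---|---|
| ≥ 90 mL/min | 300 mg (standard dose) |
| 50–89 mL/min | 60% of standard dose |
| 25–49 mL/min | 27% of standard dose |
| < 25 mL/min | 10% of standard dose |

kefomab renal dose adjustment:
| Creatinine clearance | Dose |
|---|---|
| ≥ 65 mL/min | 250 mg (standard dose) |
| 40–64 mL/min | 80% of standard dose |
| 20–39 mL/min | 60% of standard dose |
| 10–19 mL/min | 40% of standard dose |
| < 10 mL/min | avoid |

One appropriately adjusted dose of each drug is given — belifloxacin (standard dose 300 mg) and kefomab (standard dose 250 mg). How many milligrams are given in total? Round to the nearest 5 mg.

SCr = 371 / 88.4 = 4.197 mg/dL
CrCl = (140 − 52) × 77.7 / (72 × 4.197) = 6837.6 / 302.18 ≈ 22.6 mL/min
CrCl ≈ 23 mL/min.
belifloxacin: < 25 mL/min → 10% of 300 mg = 30 mg.
kefomab: 20–39 mL/min → 60% of 250 mg = 150 mg.
Total = 30 + 150 = 180 mg.

180 mg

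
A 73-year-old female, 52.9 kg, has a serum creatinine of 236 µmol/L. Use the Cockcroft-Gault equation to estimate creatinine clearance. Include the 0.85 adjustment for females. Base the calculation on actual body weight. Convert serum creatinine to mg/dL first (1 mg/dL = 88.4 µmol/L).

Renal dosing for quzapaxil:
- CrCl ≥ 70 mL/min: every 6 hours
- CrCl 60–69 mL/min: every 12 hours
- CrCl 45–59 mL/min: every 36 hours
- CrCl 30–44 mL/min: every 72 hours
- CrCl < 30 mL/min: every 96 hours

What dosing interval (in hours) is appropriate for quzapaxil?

every 96 hours

SCr = 236 / 88.4 = 2.67 mg/dL
CrCl = (140 − 73) × 52.9 / (72 × 2.67) × 0.85 = 3544.3 / 192.24 × 0.85 ≈ 15.7 mL/min
CrCl ≈ 16 mL/min → bracket < 30 mL/min → every 96 hours.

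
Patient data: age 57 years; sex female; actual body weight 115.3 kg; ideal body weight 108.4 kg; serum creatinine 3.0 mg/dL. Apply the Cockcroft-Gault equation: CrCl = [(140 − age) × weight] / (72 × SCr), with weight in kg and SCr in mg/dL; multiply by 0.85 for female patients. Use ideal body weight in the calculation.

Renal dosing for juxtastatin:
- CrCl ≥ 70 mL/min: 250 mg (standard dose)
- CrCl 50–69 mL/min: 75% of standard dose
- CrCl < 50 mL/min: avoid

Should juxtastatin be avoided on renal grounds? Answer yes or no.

yes

CrCl = (140 − 57) × 108.4 / (72 × 3) × 0.85 = 8997.2 / 216.00 × 0.85 ≈ 35.4 mL/min
CrCl ≈ 35 mL/min, which is < 50 mL/min.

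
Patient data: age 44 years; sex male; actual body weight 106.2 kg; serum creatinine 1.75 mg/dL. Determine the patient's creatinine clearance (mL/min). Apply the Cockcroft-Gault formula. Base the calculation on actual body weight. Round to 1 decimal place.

CrCl = (140 − 44) × 106.2 / (72 × 1.75) = 10195.2 / 126.00 ≈ 80.9 mL/min

80.9 mL/min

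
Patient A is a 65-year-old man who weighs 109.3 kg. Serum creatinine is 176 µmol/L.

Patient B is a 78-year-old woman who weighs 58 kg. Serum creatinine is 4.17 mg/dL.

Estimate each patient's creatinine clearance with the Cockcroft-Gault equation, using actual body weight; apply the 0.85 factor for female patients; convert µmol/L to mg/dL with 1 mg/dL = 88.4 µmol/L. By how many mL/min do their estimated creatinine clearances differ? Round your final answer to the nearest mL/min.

47 mL/min

Patient A: SCr = 176 / 88.4 = 1.991 mg/dL
Patient A: CrCl = (140 − 65) × 109.3 / (72 × 1.991) = 8197.5 / 143.35 ≈ 57.2 mL/min
Patient B: CrCl = (140 − 78) × 58 / (72 × 4.17) × 0.85 = 3596.0 / 300.24 × 0.85 ≈ 10.2 mL/min
|57.2 − 10.2| = 47.0 mL/min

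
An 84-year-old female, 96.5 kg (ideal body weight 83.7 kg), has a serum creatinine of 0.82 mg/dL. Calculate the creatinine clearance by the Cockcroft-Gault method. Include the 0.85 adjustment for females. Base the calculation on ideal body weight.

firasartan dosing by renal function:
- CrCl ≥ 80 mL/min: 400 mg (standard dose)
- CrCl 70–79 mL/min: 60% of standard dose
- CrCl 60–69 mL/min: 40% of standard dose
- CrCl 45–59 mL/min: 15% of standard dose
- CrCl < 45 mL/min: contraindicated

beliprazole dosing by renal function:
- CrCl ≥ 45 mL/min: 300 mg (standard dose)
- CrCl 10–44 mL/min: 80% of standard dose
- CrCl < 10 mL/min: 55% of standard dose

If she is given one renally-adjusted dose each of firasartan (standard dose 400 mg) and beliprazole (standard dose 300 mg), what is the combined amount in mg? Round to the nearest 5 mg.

CrCl = (140 − 84) × 83.7 / (72 × 0.82) × 0.85 = 4687.2 / 59.04 × 0.85 ≈ 67.5 mL/min
CrCl ≈ 67 mL/min.
firasartan: 60–69 mL/min → 40% of 400 mg = 160 mg.
beliprazole: ≥ 45 mL/min → 100% of 300 mg = 300 mg.
Total = 160 + 300 = 460 mg.

460 mg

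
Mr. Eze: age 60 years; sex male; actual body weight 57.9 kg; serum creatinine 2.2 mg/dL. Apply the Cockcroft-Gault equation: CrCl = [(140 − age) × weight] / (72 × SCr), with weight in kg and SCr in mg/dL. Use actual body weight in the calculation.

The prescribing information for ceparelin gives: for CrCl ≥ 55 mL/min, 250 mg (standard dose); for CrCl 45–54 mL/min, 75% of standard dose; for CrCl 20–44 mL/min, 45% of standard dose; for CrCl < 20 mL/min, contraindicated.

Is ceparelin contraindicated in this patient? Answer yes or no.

no

CrCl = (140 − 60) × 57.9 / (72 × 2.2) = 4632.0 / 158.40 ≈ 29.2 mL/min
CrCl ≈ 29 mL/min, which is ≥ 20 mL/min.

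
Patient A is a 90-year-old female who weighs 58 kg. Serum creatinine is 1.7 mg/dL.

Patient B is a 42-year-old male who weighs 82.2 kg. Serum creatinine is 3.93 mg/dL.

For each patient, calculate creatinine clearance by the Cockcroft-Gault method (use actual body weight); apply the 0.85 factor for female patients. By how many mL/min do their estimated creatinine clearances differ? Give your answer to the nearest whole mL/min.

Patient A: CrCl = (140 − 90) × 58 / (72 × 1.7) × 0.85 = 2900.0 / 122.40 × 0.85 ≈ 20.1 mL/min
Patient B: CrCl = (140 − 42) × 82.2 / (72 × 3.93) = 8055.6 / 282.96 ≈ 28.5 mL/min
|20.1 − 28.5| = 8.4 mL/min

8 mL/min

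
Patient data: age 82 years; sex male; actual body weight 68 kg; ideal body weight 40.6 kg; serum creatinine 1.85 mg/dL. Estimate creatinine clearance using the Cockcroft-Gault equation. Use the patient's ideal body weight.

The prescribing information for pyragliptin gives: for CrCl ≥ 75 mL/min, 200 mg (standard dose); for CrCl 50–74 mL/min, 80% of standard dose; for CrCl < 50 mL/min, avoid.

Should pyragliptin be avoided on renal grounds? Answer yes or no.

yes

CrCl = (140 − 82) × 40.6 / (72 × 1.85) = 2354.8 / 133.20 ≈ 17.7 mL/min
CrCl ≈ 18 mL/min, which is < 50 mL/min.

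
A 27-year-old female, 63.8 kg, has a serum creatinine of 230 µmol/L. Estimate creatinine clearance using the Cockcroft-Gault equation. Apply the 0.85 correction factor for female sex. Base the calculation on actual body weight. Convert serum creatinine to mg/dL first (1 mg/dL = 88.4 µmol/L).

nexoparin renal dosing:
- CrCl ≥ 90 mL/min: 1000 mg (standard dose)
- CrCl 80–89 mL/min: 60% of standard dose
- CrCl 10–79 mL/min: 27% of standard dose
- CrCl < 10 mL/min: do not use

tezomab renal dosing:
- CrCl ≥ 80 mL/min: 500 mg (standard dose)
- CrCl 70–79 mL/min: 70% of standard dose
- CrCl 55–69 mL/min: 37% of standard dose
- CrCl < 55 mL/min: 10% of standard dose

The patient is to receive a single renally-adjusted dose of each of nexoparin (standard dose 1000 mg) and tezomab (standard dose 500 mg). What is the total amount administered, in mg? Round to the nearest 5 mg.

SCr = 230 / 88.4 = 2.602 mg/dL
CrCl = (140 − 27) × 63.8 / (72 × 2.602) × 0.85 = 7209.4 / 187.34 × 0.85 ≈ 32.7 mL/min
CrCl ≈ 33 mL/min.
nexoparin: 10–79 mL/min → 27% of 1000 mg = 270 mg.
tezomab: < 55 mL/min → 10% of 500 mg = 50 mg.
Total = 270 + 50 = 320 mg.

320 mg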